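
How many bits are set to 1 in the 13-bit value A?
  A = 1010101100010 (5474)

1010101100010
1-bits at positions (from bit 0 = LSB): 1, 5, 6, 8, 10, 12
Count = 6

Answer: 6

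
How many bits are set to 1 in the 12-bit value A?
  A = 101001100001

101001100001
1-bits at positions (from bit 0 = LSB): 0, 5, 6, 9, 11
Count = 5

Answer: 5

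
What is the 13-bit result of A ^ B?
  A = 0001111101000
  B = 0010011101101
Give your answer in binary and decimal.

Apply ^ to each column (1 where bits differ):
  0001111101000
^ 0010011101101
---------------
  0011100000101

Answer: 0011100000101 (1797)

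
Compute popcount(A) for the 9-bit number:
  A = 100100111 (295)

100100111
1-bits at positions (from bit 0 = LSB): 0, 1, 2, 5, 8
Count = 5

Answer: 5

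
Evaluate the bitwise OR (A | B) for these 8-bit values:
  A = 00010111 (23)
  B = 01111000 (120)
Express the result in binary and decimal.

Apply | to each column (1 where either bit is 1):
  00010111
| 01111000
----------
  01111111

Answer: 01111111 (127)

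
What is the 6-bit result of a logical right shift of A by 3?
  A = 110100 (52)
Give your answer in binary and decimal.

Logical shift right by 3: drop the bottom 3 bit(s), prepend 3 zero(s) on the left.
  110100  ->  keep [110], discard [100], prepend 000
= 000110

Answer: 000110 (6)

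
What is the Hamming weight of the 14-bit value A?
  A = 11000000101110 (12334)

11000000101110
1-bits at positions (from bit 0 = LSB): 1, 2, 3, 5, 12, 13
Count = 6

Answer: 6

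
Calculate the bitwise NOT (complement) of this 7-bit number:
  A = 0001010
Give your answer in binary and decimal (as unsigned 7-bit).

Flip each bit (0->1, 1->0):
  0001010
  1110101

Answer: 1110101 (117)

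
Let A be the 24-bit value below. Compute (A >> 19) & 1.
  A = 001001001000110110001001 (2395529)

Bit 19 is the 20th from the right.
  001001001000110110001001
      ^
That bit is 0.

Answer: 0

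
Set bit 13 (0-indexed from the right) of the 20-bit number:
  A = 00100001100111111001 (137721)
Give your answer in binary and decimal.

Mask = 1 << 13 = 00000010000000000000
Bit 13 of A is 0, so OR-ing with the mask flips it to 1.
  00100001100111111001
| 00000010000000000000
----------------------
  00100011100111111001

Answer: 00100011100111111001 (145913)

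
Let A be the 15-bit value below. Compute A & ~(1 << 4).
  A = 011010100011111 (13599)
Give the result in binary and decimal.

Mask = ~(1 << 4) = 111111111101111
Bit 4 of A is 1, so AND-ing with the mask clears it to 0.
  011010100011111
& 111111111101111
-----------------
  011010100001111

Answer: 011010100001111 (13583)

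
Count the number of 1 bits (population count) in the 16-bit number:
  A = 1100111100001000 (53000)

1100111100001000
1-bits at positions (from bit 0 = LSB): 3, 8, 9, 10, 11, 14, 15
Count = 7

Answer: 7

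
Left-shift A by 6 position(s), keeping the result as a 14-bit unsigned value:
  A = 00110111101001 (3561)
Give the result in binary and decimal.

Shift left by 6: drop the top 6 bit(s), append 6 zero(s) on the right.
  00110111101001  ->  discard [001101], keep [11101001], append 000000
= 11101001000000

Answer: 11101001000000 (14912)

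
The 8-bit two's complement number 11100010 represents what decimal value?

MSB is 1, so the value is negative. Find the magnitude:
1. Invert bits:  00011101
2. Add 1:        00011110  = 30
3. Apply sign:   -30

Answer: -30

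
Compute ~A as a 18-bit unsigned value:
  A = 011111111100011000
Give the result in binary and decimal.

Flip each bit (0->1, 1->0):
  011111111100011000
  100000000011100111

Answer: 100000000011100111 (131303)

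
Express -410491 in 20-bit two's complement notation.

1. Binary of +410491:  01100100001101111011
2. Invert bits:     10011011110010000100
3. Add 1:           10011011110010000101

Answer: 10011011110010000101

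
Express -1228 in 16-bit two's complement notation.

1. Binary of +1228:  0000010011001100
2. Invert bits:     1111101100110011
3. Add 1:           1111101100110100

Answer: 1111101100110100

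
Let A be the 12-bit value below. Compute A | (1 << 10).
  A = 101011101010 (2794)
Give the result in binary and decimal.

Mask = 1 << 10 = 010000000000
Bit 10 of A is 0, so OR-ing with the mask flips it to 1.
  101011101010
| 010000000000
--------------
  111011101010

Answer: 111011101010 (3818)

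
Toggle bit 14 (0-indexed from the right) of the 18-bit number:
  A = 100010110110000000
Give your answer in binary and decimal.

Mask = 1 << 14 = 000100000000000000
Bit 14 of A is 0; XOR with the mask flips it to 1.
  100010110110000000
^ 000100000000000000
--------------------
  100110110110000000

Answer: 100110110110000000 (159104)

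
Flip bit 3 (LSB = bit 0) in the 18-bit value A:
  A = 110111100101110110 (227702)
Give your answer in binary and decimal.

Mask = 1 << 3 = 000000000000001000
Bit 3 of A is 0; XOR with the mask flips it to 1.
  110111100101110110
^ 000000000000001000
--------------------
  110111100101111110

Answer: 110111100101111110 (227710)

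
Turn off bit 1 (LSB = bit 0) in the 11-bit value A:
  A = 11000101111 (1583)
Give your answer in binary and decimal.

Mask = ~(1 << 1) = 11111111101
Bit 1 of A is 1, so AND-ing with the mask clears it to 0.
  11000101111
& 11111111101
-------------
  11000101101

Answer: 11000101101 (1581)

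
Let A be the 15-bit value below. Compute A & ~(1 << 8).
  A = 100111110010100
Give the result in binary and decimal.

Mask = ~(1 << 8) = 111111011111111
Bit 8 of A is 1, so AND-ing with the mask clears it to 0.
  100111110010100
& 111111011111111
-----------------
  100111010010100

Answer: 100111010010100 (20116)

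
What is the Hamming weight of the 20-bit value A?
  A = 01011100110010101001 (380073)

01011100110010101001
1-bits at positions (from bit 0 = LSB): 0, 3, 5, 7, 10, 11, 14, 15, 16, 18
Count = 10

Answer: 10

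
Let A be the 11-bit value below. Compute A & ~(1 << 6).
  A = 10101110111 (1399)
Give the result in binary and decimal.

Mask = ~(1 << 6) = 11110111111
Bit 6 of A is 1, so AND-ing with the mask clears it to 0.
  10101110111
& 11110111111
-------------
  10100110111

Answer: 10100110111 (1335)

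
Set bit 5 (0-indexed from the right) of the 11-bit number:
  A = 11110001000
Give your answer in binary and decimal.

Mask = 1 << 5 = 00000100000
Bit 5 of A is 0, so OR-ing with the mask flips it to 1.
  11110001000
| 00000100000
-------------
  11110101000

Answer: 11110101000 (1960)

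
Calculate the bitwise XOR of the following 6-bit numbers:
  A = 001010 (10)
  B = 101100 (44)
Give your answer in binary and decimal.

Apply ^ to each column (1 where bits differ):
  001010
^ 101100
--------
  100110

Answer: 100110 (38)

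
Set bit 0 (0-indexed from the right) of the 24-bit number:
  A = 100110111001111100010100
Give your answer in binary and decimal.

Mask = 1 << 0 = 000000000000000000000001
Bit 0 of A is 0, so OR-ing with the mask flips it to 1.
  100110111001111100010100
| 000000000000000000000001
--------------------------
  100110111001111100010101

Answer: 100110111001111100010101 (10198805)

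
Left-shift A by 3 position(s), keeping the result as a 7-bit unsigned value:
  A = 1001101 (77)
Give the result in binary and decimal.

Shift left by 3: drop the top 3 bit(s), append 3 zero(s) on the right.
  1001101  ->  discard [100], keep [1101], append 000
= 1101000

Answer: 1101000 (104)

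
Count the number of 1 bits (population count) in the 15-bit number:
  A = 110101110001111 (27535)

110101110001111
1-bits at positions (from bit 0 = LSB): 0, 1, 2, 3, 7, 8, 9, 11, 13, 14
Count = 10

Answer: 10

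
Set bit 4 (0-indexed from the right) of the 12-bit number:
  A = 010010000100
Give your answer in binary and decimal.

Mask = 1 << 4 = 000000010000
Bit 4 of A is 0, so OR-ing with the mask flips it to 1.
  010010000100
| 000000010000
--------------
  010010010100

Answer: 010010010100 (1172)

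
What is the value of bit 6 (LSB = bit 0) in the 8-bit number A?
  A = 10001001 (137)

Bit 6 is the 7th from the right.
  10001001
   ^
That bit is 0.

Answer: 0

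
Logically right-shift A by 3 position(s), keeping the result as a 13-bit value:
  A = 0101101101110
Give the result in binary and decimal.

Logical shift right by 3: drop the bottom 3 bit(s), prepend 3 zero(s) on the left.
  0101101101110  ->  keep [0101101101], discard [110], prepend 000
= 0000101101101

Answer: 0000101101101 (365)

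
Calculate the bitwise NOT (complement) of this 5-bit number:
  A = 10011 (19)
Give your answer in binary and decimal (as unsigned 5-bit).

Flip each bit (0->1, 1->0):
  10011
  01100

Answer: 01100 (12)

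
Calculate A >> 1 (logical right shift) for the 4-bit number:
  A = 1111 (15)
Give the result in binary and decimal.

Logical shift right by 1: drop the bottom 1 bit(s), prepend 1 zero(s) on the left.
  1111  ->  keep [111], discard [1], prepend 0
= 0111

Answer: 0111 (7)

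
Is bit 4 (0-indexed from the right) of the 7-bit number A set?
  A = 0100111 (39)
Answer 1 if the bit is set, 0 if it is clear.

Bit 4 is the 5th from the right.
  0100111
    ^
That bit is 0.

Answer: 0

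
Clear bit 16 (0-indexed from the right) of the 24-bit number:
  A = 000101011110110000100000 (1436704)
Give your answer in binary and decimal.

Mask = ~(1 << 16) = 111111101111111111111111
Bit 16 of A is 1, so AND-ing with the mask clears it to 0.
  000101011110110000100000
& 111111101111111111111111
--------------------------
  000101001110110000100000

Answer: 000101001110110000100000 (1371168)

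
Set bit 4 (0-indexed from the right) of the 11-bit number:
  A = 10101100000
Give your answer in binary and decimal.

Mask = 1 << 4 = 00000010000
Bit 4 of A is 0, so OR-ing with the mask flips it to 1.
  10101100000
| 00000010000
-------------
  10101110000

Answer: 10101110000 (1392)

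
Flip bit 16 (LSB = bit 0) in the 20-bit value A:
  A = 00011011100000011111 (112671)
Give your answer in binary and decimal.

Mask = 1 << 16 = 00010000000000000000
Bit 16 of A is 1; XOR with the mask flips it to 0.
  00011011100000011111
^ 00010000000000000000
----------------------
  00001011100000011111

Answer: 00001011100000011111 (47135)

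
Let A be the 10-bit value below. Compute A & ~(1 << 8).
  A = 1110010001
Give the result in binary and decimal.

Mask = ~(1 << 8) = 1011111111
Bit 8 of A is 1, so AND-ing with the mask clears it to 0.
  1110010001
& 1011111111
------------
  1010010001

Answer: 1010010001 (657)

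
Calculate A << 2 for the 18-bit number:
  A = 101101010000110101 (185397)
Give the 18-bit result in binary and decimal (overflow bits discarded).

Shift left by 2: drop the top 2 bit(s), append 2 zero(s) on the right.
  101101010000110101  ->  discard [10], keep [1101010000110101], append 00
= 110101000011010100

Answer: 110101000011010100 (217300)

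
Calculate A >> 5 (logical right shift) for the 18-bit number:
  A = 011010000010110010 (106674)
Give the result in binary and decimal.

Logical shift right by 5: drop the bottom 5 bit(s), prepend 5 zero(s) on the left.
  011010000010110010  ->  keep [0110100000101], discard [10010], prepend 00000
= 000000110100000101

Answer: 000000110100000101 (3333)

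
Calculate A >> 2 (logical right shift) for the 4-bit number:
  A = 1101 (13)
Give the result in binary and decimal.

Logical shift right by 2: drop the bottom 2 bit(s), prepend 2 zero(s) on the left.
  1101  ->  keep [11], discard [01], prepend 00
= 0011

Answer: 0011 (3)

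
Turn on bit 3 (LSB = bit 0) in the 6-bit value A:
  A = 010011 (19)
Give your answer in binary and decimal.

Mask = 1 << 3 = 001000
Bit 3 of A is 0, so OR-ing with the mask flips it to 1.
  010011
| 001000
--------
  011011

Answer: 011011 (27)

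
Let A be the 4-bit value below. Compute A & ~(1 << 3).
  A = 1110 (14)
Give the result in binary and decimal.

Mask = ~(1 << 3) = 0111
Bit 3 of A is 1, so AND-ing with the mask clears it to 0.
  1110
& 0111
------
  0110

Answer: 0110 (6)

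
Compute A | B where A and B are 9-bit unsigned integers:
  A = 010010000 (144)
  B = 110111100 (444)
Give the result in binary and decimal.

Apply | to each column (1 where either bit is 1):
  010010000
| 110111100
-----------
  110111100

Answer: 110111100 (444)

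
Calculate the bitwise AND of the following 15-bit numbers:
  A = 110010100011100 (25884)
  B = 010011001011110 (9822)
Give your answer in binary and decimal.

Apply & to each column (1 only where both bits are 1):
  110010100011100
& 010011001011110
-----------------
  010010000011100

Answer: 010010000011100 (9244)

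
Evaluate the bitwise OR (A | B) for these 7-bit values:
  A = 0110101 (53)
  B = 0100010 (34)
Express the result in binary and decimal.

Apply | to each column (1 where either bit is 1):
  0110101
| 0100010
---------
  0110111

Answer: 0110111 (55)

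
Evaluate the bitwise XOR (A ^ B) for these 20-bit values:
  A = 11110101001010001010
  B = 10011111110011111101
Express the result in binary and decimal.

Apply ^ to each column (1 where bits differ):
  11110101001010001010
^ 10011111110011111101
----------------------
  01101010111001110111

Answer: 01101010111001110111 (437879)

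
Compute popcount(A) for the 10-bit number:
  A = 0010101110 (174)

0010101110
1-bits at positions (from bit 0 = LSB): 1, 2, 3, 5, 7
Count = 5

Answer: 5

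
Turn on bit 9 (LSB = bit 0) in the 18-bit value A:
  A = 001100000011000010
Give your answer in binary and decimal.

Mask = 1 << 9 = 000000001000000000
Bit 9 of A is 0, so OR-ing with the mask flips it to 1.
  001100000011000010
| 000000001000000000
--------------------
  001100001011000010

Answer: 001100001011000010 (49858)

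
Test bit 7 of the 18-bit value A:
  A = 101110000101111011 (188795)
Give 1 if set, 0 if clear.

Bit 7 is the 8th from the right.
  101110000101111011
            ^
That bit is 0.

Answer: 0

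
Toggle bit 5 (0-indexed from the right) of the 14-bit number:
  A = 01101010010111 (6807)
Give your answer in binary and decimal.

Mask = 1 << 5 = 00000000100000
Bit 5 of A is 0; XOR with the mask flips it to 1.
  01101010010111
^ 00000000100000
----------------
  01101010110111

Answer: 01101010110111 (6839)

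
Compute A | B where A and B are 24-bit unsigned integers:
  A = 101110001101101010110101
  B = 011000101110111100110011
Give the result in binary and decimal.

Apply | to each column (1 where either bit is 1):
  101110001101101010110101
| 011000101110111100110011
--------------------------
  111110101111111110110111

Answer: 111110101111111110110111 (16449463)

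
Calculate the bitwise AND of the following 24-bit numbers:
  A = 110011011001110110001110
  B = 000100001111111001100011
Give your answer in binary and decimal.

Apply & to each column (1 only where both bits are 1):
  110011011001110110001110
& 000100001111111001100011
--------------------------
  000000001001110000000010

Answer: 000000001001110000000010 (39938)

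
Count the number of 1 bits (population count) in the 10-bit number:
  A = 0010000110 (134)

0010000110
1-bits at positions (from bit 0 = LSB): 1, 2, 7
Count = 3

Answer: 3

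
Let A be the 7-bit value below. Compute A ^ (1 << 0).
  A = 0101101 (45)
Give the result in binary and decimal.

Mask = 1 << 0 = 0000001
Bit 0 of A is 1; XOR with the mask flips it to 0.
  0101101
^ 0000001
---------
  0101100

Answer: 0101100 (44)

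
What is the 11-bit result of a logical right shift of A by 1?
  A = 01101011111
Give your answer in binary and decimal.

Logical shift right by 1: drop the bottom 1 bit(s), prepend 1 zero(s) on the left.
  01101011111  ->  keep [0110101111], discard [1], prepend 0
= 00110101111

Answer: 00110101111 (431)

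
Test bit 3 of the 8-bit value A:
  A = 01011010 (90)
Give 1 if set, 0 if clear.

Bit 3 is the 4th from the right.
  01011010
      ^
That bit is 1.

Answer: 1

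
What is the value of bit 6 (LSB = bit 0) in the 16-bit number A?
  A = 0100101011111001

Bit 6 is the 7th from the right.
  0100101011111001
           ^
That bit is 1.

Answer: 1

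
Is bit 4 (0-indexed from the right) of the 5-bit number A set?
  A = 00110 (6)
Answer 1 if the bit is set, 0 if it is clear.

Bit 4 is the 5th from the right.
  00110
  ^
That bit is 0.

Answer: 0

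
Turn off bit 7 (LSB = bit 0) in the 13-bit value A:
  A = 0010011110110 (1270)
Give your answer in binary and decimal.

Mask = ~(1 << 7) = 1111101111111
Bit 7 of A is 1, so AND-ing with the mask clears it to 0.
  0010011110110
& 1111101111111
---------------
  0010001110110

Answer: 0010001110110 (1142)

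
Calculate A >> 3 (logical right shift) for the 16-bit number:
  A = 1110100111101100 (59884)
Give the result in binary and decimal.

Logical shift right by 3: drop the bottom 3 bit(s), prepend 3 zero(s) on the left.
  1110100111101100  ->  keep [1110100111101], discard [100], prepend 000
= 0001110100111101

Answer: 0001110100111101 (7485)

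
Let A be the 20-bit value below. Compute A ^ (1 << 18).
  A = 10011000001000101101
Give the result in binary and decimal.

Mask = 1 << 18 = 01000000000000000000
Bit 18 of A is 0; XOR with the mask flips it to 1.
  10011000001000101101
^ 01000000000000000000
----------------------
  11011000001000101101

Answer: 11011000001000101101 (885293)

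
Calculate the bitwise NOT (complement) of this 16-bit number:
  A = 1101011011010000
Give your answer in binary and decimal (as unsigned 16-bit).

Flip each bit (0->1, 1->0):
  1101011011010000
  0010100100101111

Answer: 0010100100101111 (10543)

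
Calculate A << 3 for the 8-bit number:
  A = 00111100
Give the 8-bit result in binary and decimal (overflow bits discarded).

Shift left by 3: drop the top 3 bit(s), append 3 zero(s) on the right.
  00111100  ->  discard [001], keep [11100], append 000
= 11100000

Answer: 11100000 (224)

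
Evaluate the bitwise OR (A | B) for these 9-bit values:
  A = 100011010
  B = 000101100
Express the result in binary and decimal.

Apply | to each column (1 where either bit is 1):
  100011010
| 000101100
-----------
  100111110

Answer: 100111110 (318)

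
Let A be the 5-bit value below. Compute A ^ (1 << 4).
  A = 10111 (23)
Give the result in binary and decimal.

Mask = 1 << 4 = 10000
Bit 4 of A is 1; XOR with the mask flips it to 0.
  10111
^ 10000
-------
  00111

Answer: 00111 (7)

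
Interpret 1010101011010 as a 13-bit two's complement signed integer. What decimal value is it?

MSB is 1, so the value is negative. Find the magnitude:
1. Invert bits:  0101010100101
2. Add 1:        0101010100110  = 2726
3. Apply sign:   -2726

Answer: -2726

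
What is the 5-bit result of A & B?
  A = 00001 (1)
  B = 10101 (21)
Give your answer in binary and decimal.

Apply & to each column (1 only where both bits are 1):
  00001
& 10101
-------
  00001

Answer: 00001 (1)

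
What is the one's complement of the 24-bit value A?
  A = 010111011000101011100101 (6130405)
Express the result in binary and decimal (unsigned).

Flip each bit (0->1, 1->0):
  010111011000101011100101
  101000100111010100011010

Answer: 101000100111010100011010 (10646810)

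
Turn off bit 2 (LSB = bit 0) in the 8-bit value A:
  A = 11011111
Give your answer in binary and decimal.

Mask = ~(1 << 2) = 11111011
Bit 2 of A is 1, so AND-ing with the mask clears it to 0.
  11011111
& 11111011
----------
  11011011

Answer: 11011011 (219)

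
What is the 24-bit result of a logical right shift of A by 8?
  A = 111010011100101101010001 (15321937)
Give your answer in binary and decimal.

Logical shift right by 8: drop the bottom 8 bit(s), prepend 8 zero(s) on the left.
  111010011100101101010001  ->  keep [1110100111001011], discard [01010001], prepend 00000000
= 000000001110100111001011

Answer: 000000001110100111001011 (59851)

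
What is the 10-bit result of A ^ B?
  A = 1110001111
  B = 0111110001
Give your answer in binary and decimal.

Apply ^ to each column (1 where bits differ):
  1110001111
^ 0111110001
------------
  1001111110

Answer: 1001111110 (638)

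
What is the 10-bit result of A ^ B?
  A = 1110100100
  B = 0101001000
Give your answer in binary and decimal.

Apply ^ to each column (1 where bits differ):
  1110100100
^ 0101001000
------------
  1011101100

Answer: 1011101100 (748)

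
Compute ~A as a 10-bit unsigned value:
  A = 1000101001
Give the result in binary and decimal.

Flip each bit (0->1, 1->0):
  1000101001
  0111010110

Answer: 0111010110 (470)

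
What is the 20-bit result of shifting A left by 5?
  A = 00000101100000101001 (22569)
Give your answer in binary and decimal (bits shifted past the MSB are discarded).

Shift left by 5: drop the top 5 bit(s), append 5 zero(s) on the right.
  00000101100000101001  ->  discard [00000], keep [101100000101001], append 00000
= 10110000010100100000

Answer: 10110000010100100000 (722208)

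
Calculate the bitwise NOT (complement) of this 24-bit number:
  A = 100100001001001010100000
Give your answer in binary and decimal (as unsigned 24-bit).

Flip each bit (0->1, 1->0):
  100100001001001010100000
  011011110110110101011111

Answer: 011011110110110101011111 (7302495)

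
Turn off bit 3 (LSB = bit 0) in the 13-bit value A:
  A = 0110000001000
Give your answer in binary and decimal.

Mask = ~(1 << 3) = 1111111110111
Bit 3 of A is 1, so AND-ing with the mask clears it to 0.
  0110000001000
& 1111111110111
---------------
  0110000000000

Answer: 0110000000000 (3072)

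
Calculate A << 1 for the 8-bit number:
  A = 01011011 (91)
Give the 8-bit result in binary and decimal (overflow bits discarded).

Shift left by 1: drop the top 1 bit(s), append 1 zero(s) on the right.
  01011011  ->  discard [0], keep [1011011], append 0
= 10110110

Answer: 10110110 (182)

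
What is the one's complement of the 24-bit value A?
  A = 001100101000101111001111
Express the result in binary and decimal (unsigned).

Flip each bit (0->1, 1->0):
  001100101000101111001111
  110011010111010000110000

Answer: 110011010111010000110000 (13464624)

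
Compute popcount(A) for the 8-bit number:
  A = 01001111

01001111
1-bits at positions (from bit 0 = LSB): 0, 1, 2, 3, 6
Count = 5

Answer: 5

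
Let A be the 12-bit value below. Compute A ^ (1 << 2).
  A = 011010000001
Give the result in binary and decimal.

Mask = 1 << 2 = 000000000100
Bit 2 of A is 0; XOR with the mask flips it to 1.
  011010000001
^ 000000000100
--------------
  011010000101

Answer: 011010000101 (1669)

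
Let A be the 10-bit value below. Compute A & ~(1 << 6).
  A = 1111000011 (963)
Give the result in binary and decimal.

Mask = ~(1 << 6) = 1110111111
Bit 6 of A is 1, so AND-ing with the mask clears it to 0.
  1111000011
& 1110111111
------------
  1110000011

Answer: 1110000011 (899)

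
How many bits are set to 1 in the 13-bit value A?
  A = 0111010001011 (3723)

0111010001011
1-bits at positions (from bit 0 = LSB): 0, 1, 3, 7, 9, 10, 11
Count = 7

Answer: 7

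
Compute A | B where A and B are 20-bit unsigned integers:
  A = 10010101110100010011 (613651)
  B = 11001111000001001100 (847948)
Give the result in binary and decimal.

Apply | to each column (1 where either bit is 1):
  10010101110100010011
| 11001111000001001100
----------------------
  11011111110101011111

Answer: 11011111110101011111 (916831)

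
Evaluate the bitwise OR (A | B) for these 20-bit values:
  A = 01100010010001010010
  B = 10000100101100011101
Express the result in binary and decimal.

Apply | to each column (1 where either bit is 1):
  01100010010001010010
| 10000100101100011101
----------------------
  11100110111101011111

Answer: 11100110111101011111 (946015)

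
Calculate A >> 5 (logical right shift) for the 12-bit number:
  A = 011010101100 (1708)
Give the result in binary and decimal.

Logical shift right by 5: drop the bottom 5 bit(s), prepend 5 zero(s) on the left.
  011010101100  ->  keep [0110101], discard [01100], prepend 00000
= 000000110101

Answer: 000000110101 (53)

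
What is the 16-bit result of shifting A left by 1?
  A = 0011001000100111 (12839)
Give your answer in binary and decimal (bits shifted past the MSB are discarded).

Shift left by 1: drop the top 1 bit(s), append 1 zero(s) on the right.
  0011001000100111  ->  discard [0], keep [011001000100111], append 0
= 0110010001001110

Answer: 0110010001001110 (25678)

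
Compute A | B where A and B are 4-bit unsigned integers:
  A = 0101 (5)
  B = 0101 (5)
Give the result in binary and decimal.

Apply | to each column (1 where either bit is 1):
  0101
| 0101
------
  0101

Answer: 0101 (5)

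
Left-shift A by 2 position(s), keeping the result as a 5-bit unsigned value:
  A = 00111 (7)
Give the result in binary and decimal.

Shift left by 2: drop the top 2 bit(s), append 2 zero(s) on the right.
  00111  ->  discard [00], keep [111], append 00
= 11100

Answer: 11100 (28)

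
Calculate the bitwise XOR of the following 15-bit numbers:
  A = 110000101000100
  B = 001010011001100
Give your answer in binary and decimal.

Apply ^ to each column (1 where bits differ):
  110000101000100
^ 001010011001100
-----------------
  111010110001000

Answer: 111010110001000 (30088)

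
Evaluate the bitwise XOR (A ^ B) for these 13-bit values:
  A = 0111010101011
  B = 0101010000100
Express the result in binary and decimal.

Apply ^ to each column (1 where bits differ):
  0111010101011
^ 0101010000100
---------------
  0010000101111

Answer: 0010000101111 (1071)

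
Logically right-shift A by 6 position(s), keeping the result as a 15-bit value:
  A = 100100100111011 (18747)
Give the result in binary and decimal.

Logical shift right by 6: drop the bottom 6 bit(s), prepend 6 zero(s) on the left.
  100100100111011  ->  keep [100100100], discard [111011], prepend 000000
= 000000100100100

Answer: 000000100100100 (292)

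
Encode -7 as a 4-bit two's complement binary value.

1. Binary of +7:  0111
2. Invert bits:     1000
3. Add 1:           1001

Answer: 1001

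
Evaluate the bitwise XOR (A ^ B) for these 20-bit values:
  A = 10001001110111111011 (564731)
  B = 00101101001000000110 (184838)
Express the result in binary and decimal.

Apply ^ to each column (1 where bits differ):
  10001001110111111011
^ 00101101001000000110
----------------------
  10100100111111111101

Answer: 10100100111111111101 (675837)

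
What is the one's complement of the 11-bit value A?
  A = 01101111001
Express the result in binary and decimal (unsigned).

Flip each bit (0->1, 1->0):
  01101111001
  10010000110

Answer: 10010000110 (1158)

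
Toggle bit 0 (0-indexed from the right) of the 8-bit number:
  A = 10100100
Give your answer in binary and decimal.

Mask = 1 << 0 = 00000001
Bit 0 of A is 0; XOR with the mask flips it to 1.
  10100100
^ 00000001
----------
  10100101

Answer: 10100101 (165)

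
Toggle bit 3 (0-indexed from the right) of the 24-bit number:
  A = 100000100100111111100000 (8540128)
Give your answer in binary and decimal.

Mask = 1 << 3 = 000000000000000000001000
Bit 3 of A is 0; XOR with the mask flips it to 1.
  100000100100111111100000
^ 000000000000000000001000
--------------------------
  100000100100111111101000

Answer: 100000100100111111101000 (8540136)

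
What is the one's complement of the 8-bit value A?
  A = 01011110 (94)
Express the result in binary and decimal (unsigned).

Flip each bit (0->1, 1->0):
  01011110
  10100001

Answer: 10100001 (161)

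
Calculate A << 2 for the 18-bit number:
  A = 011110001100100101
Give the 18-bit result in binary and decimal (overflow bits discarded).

Shift left by 2: drop the top 2 bit(s), append 2 zero(s) on the right.
  011110001100100101  ->  discard [01], keep [1110001100100101], append 00
= 111000110010010100

Answer: 111000110010010100 (232596)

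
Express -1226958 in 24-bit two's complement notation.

1. Binary of +1226958:  000100101011100011001110
2. Invert bits:     111011010100011100110001
3. Add 1:           111011010100011100110010

Answer: 111011010100011100110010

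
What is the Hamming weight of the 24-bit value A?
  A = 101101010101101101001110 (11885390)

101101010101101101001110
1-bits at positions (from bit 0 = LSB): 1, 2, 3, 6, 8, 9, 11, 12, 14, 16, 18, 20, 21, 23
Count = 14

Answer: 14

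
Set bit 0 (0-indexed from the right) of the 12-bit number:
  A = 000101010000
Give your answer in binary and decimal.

Mask = 1 << 0 = 000000000001
Bit 0 of A is 0, so OR-ing with the mask flips it to 1.
  000101010000
| 000000000001
--------------
  000101010001

Answer: 000101010001 (337)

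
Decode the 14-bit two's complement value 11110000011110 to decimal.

MSB is 1, so the value is negative. Find the magnitude:
1. Invert bits:  00001111100001
2. Add 1:        00001111100010  = 994
3. Apply sign:   -994

Answer: -994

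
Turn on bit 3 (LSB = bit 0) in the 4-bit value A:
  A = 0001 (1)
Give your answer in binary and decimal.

Mask = 1 << 3 = 1000
Bit 3 of A is 0, so OR-ing with the mask flips it to 1.
  0001
| 1000
------
  1001

Answer: 1001 (9)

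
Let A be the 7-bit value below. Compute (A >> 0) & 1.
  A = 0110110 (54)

Bit 0 is the 1st from the right.
  0110110
        ^
That bit is 0.

Answer: 0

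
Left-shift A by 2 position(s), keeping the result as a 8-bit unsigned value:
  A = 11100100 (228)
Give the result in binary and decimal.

Shift left by 2: drop the top 2 bit(s), append 2 zero(s) on the right.
  11100100  ->  discard [11], keep [100100], append 00
= 10010000

Answer: 10010000 (144)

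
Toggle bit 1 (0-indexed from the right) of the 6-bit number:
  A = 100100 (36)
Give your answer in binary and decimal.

Mask = 1 << 1 = 000010
Bit 1 of A is 0; XOR with the mask flips it to 1.
  100100
^ 000010
--------
  100110

Answer: 100110 (38)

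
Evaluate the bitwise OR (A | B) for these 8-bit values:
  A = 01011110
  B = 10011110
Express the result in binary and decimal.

Apply | to each column (1 where either bit is 1):
  01011110
| 10011110
----------
  11011110

Answer: 11011110 (222)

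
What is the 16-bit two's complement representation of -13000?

1. Binary of +13000:  0011001011001000
2. Invert bits:     1100110100110111
3. Add 1:           1100110100111000

Answer: 1100110100111000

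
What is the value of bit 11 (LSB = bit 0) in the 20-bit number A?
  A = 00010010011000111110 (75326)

Bit 11 is the 12th from the right.
  00010010011000111110
          ^
That bit is 0.

Answer: 0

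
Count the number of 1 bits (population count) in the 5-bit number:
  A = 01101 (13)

01101
1-bits at positions (from bit 0 = LSB): 0, 2, 3
Count = 3

Answer: 3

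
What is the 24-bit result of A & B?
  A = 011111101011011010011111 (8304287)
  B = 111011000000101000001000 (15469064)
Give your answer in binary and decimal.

Apply & to each column (1 only where both bits are 1):
  011111101011011010011111
& 111011000000101000001000
--------------------------
  011011000000001000001000

Answer: 011011000000001000001000 (7078408)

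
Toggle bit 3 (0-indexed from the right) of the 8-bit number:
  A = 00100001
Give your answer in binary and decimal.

Mask = 1 << 3 = 00001000
Bit 3 of A is 0; XOR with the mask flips it to 1.
  00100001
^ 00001000
----------
  00101001

Answer: 00101001 (41)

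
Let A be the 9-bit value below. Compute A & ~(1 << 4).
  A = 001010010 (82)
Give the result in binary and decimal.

Mask = ~(1 << 4) = 111101111
Bit 4 of A is 1, so AND-ing with the mask clears it to 0.
  001010010
& 111101111
-----------
  001000010

Answer: 001000010 (66)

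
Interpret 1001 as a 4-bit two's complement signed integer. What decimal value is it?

MSB is 1, so the value is negative. Find the magnitude:
1. Invert bits:  0110
2. Add 1:        0111  = 7
3. Apply sign:   -7

Answer: -7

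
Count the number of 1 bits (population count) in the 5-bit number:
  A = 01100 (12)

01100
1-bits at positions (from bit 0 = LSB): 2, 3
Count = 2

Answer: 2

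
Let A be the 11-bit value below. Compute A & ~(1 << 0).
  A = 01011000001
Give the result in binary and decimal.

Mask = ~(1 << 0) = 11111111110
Bit 0 of A is 1, so AND-ing with the mask clears it to 0.
  01011000001
& 11111111110
-------------
  01011000000

Answer: 01011000000 (704)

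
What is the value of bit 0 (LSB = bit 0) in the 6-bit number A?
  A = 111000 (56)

Bit 0 is the 1st from the right.
  111000
       ^
That bit is 0.

Answer: 0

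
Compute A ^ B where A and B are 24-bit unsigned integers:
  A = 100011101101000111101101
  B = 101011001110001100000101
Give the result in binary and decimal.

Apply ^ to each column (1 where bits differ):
  100011101101000111101101
^ 101011001110001100000101
--------------------------
  001000100011001011101000

Answer: 001000100011001011101000 (2241256)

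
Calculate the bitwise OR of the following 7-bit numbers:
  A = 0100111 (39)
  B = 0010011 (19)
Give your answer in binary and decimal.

Apply | to each column (1 where either bit is 1):
  0100111
| 0010011
---------
  0110111

Answer: 0110111 (55)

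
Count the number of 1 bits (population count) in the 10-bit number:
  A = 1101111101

1101111101
1-bits at positions (from bit 0 = LSB): 0, 2, 3, 4, 5, 6, 8, 9
Count = 8

Answer: 8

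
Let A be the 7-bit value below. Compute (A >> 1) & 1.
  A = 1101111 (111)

Bit 1 is the 2nd from the right.
  1101111
       ^
That bit is 1.

Answer: 1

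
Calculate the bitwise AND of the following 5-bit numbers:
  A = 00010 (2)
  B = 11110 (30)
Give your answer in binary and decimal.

Apply & to each column (1 only where both bits are 1):
  00010
& 11110
-------
  00010

Answer: 00010 (2)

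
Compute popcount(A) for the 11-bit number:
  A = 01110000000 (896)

01110000000
1-bits at positions (from bit 0 = LSB): 7, 8, 9
Count = 3

Answer: 3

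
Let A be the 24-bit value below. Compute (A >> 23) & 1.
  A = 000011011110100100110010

Bit 23 is the 24th from the right.
  000011011110100100110010
  ^
That bit is 0.

Answer: 0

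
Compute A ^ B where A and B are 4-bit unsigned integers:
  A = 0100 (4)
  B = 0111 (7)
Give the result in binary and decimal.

Apply ^ to each column (1 where bits differ):
  0100
^ 0111
------
  0011

Answer: 0011 (3)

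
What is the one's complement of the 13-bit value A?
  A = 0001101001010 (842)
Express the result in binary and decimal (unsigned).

Flip each bit (0->1, 1->0):
  0001101001010
  1110010110101

Answer: 1110010110101 (7349)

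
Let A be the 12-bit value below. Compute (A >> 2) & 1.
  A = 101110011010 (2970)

Bit 2 is the 3rd from the right.
  101110011010
           ^
That bit is 0.

Answer: 0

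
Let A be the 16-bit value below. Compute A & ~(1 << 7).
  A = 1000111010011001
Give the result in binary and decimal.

Mask = ~(1 << 7) = 1111111101111111
Bit 7 of A is 1, so AND-ing with the mask clears it to 0.
  1000111010011001
& 1111111101111111
------------------
  1000111000011001

Answer: 1000111000011001 (36377)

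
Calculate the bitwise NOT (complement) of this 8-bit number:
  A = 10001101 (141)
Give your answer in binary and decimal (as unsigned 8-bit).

Flip each bit (0->1, 1->0):
  10001101
  01110010

Answer: 01110010 (114)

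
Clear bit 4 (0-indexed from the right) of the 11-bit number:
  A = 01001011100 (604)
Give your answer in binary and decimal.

Mask = ~(1 << 4) = 11111101111
Bit 4 of A is 1, so AND-ing with the mask clears it to 0.
  01001011100
& 11111101111
-------------
  01001001100

Answer: 01001001100 (588)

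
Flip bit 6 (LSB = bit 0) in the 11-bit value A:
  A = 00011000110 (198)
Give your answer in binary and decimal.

Mask = 1 << 6 = 00001000000
Bit 6 of A is 1; XOR with the mask flips it to 0.
  00011000110
^ 00001000000
-------------
  00010000110

Answer: 00010000110 (134)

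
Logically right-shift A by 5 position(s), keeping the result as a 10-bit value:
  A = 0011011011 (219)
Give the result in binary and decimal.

Logical shift right by 5: drop the bottom 5 bit(s), prepend 5 zero(s) on the left.
  0011011011  ->  keep [00110], discard [11011], prepend 00000
= 0000000110

Answer: 0000000110 (6)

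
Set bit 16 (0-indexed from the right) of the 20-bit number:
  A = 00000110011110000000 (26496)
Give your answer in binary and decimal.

Mask = 1 << 16 = 00010000000000000000
Bit 16 of A is 0, so OR-ing with the mask flips it to 1.
  00000110011110000000
| 00010000000000000000
----------------------
  00010110011110000000

Answer: 00010110011110000000 (92032)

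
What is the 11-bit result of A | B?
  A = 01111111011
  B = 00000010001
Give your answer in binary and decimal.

Apply | to each column (1 where either bit is 1):
  01111111011
| 00000010001
-------------
  01111111011

Answer: 01111111011 (1019)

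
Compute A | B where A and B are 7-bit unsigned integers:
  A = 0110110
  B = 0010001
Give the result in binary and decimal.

Apply | to each column (1 where either bit is 1):
  0110110
| 0010001
---------
  0110111

Answer: 0110111 (55)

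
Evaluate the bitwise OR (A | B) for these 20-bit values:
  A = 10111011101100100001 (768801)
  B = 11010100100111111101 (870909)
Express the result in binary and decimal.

Apply | to each column (1 where either bit is 1):
  10111011101100100001
| 11010100100111111101
----------------------
  11111111101111111101

Answer: 11111111101111111101 (1047549)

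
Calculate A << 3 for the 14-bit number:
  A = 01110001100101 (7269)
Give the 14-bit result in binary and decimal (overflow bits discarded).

Shift left by 3: drop the top 3 bit(s), append 3 zero(s) on the right.
  01110001100101  ->  discard [011], keep [10001100101], append 000
= 10001100101000

Answer: 10001100101000 (9000)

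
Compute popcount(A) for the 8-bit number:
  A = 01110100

01110100
1-bits at positions (from bit 0 = LSB): 2, 4, 5, 6
Count = 4

Answer: 4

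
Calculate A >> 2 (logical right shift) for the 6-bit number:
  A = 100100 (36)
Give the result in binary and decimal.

Logical shift right by 2: drop the bottom 2 bit(s), prepend 2 zero(s) on the left.
  100100  ->  keep [1001], discard [00], prepend 00
= 001001

Answer: 001001 (9)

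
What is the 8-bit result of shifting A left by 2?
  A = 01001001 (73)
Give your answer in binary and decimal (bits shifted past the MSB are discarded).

Shift left by 2: drop the top 2 bit(s), append 2 zero(s) on the right.
  01001001  ->  discard [01], keep [001001], append 00
= 00100100

Answer: 00100100 (36)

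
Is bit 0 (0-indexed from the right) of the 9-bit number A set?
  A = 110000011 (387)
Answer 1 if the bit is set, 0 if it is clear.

Bit 0 is the 1st from the right.
  110000011
          ^
That bit is 1.

Answer: 1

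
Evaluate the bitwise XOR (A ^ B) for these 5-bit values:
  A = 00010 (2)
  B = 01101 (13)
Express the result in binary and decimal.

Apply ^ to each column (1 where bits differ):
  00010
^ 01101
-------
  01111

Answer: 01111 (15)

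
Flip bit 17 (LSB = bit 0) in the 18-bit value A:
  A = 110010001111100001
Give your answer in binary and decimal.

Mask = 1 << 17 = 100000000000000000
Bit 17 of A is 1; XOR with the mask flips it to 0.
  110010001111100001
^ 100000000000000000
--------------------
  010010001111100001

Answer: 010010001111100001 (74721)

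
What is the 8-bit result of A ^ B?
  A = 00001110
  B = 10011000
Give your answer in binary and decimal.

Apply ^ to each column (1 where bits differ):
  00001110
^ 10011000
----------
  10010110

Answer: 10010110 (150)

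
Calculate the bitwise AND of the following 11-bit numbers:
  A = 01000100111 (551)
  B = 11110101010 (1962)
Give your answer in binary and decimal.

Apply & to each column (1 only where both bits are 1):
  01000100111
& 11110101010
-------------
  01000100010

Answer: 01000100010 (546)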